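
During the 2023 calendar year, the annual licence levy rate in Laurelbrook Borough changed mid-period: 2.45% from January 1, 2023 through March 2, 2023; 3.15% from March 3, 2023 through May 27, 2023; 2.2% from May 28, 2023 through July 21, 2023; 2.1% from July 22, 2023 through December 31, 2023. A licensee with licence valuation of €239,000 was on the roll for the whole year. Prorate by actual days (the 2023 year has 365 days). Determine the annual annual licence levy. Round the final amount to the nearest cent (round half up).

€5,786.09

January 1 – March 2, 2023: 61 days at 2.45% → €239,000 × 2.45% × 61/365 = €978.5904
March 3 – May 27, 2023: 86 days at 3.15% → €239,000 × 3.15% × 86/365 = €1,773.8384
May 28 – July 21, 2023: 55 days at 2.2% → €239,000 × 2.2% × 55/365 = €792.3014
July 22 – December 31, 2023: 163 days at 2.1% → €239,000 × 2.1% × 163/365 = €2,241.3616
Total = €5,786.0918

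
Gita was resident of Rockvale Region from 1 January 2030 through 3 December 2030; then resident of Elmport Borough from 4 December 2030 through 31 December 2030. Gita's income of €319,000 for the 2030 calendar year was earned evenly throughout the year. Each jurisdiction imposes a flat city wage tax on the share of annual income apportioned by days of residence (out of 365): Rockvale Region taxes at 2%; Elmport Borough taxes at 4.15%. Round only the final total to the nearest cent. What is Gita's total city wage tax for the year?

€6,906.13

Rockvale Region, 1 January – 3 December 2030: 337 days → €319,000 × 2% × 337/365 = €5,890.5753
Elmport Borough, 4 December – 31 December 2030: 28 days → €319,000 × 4.15% × 28/365 = €1,015.5562
Total = €6,906.1315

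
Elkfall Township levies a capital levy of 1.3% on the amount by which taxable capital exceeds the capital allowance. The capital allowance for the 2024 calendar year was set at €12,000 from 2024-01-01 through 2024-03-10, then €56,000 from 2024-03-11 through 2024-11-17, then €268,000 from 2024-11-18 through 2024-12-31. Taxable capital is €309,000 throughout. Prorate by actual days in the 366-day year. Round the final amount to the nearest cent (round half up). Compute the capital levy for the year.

2024-01-01 to 2024-03-10: 70 days, exemption €12,000 → (€309,000 − €12,000) × 1.3% × 70/366 = €738.4426
2024-03-11 to 2024-11-17: 252 days, exemption €56,000 → (€309,000 − €56,000) × 1.3% × 252/366 = €2,264.5574
2024-11-18 to 2024-12-31: 44 days, exemption €268,000 → (€309,000 − €268,000) × 1.3% × 44/366 = €64.0765
Total = €3,067.0765

€3,067.08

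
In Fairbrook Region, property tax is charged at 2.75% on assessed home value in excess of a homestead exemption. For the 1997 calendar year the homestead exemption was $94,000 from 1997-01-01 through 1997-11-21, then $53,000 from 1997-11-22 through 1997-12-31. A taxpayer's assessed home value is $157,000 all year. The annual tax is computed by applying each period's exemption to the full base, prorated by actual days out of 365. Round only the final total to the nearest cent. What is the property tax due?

$1,856.06

1997-01-01 to 1997-11-21: 325 days, exemption $94,000 → ($157,000 − $94,000) × 2.75% × 325/365 = $1,542.6370
1997-11-22 to 1997-12-31: 40 days, exemption $53,000 → ($157,000 − $53,000) × 2.75% × 40/365 = $313.4247
Total = $1,856.0616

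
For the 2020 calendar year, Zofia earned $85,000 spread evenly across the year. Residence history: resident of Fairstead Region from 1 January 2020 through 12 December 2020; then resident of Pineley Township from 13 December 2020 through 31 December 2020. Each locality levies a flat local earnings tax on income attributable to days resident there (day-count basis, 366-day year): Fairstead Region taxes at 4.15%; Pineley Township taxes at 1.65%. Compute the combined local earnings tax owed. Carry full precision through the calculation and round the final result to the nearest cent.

$3,417.19

Fairstead Region, 1 January – 12 December 2020: 347 days → $85,000 × 4.15% × 347/366 = $3,344.3784
Pineley Township, 13 December – 31 December 2020: 19 days → $85,000 × 1.65% × 19/366 = $72.8074
Total = $3,417.1858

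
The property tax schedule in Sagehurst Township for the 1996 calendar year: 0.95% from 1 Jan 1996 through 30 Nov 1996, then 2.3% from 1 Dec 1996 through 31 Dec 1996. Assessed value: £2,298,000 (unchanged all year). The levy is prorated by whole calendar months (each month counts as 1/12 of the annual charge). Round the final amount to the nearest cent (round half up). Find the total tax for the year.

£24,416.25

1 Jan – 30 Nov 1996: 11 months at 0.95% → £2,298,000 × 0.95% × 11/12 = £20,011.7500
1 Dec – 31 Dec 1996: 1 month at 2.3% → £2,298,000 × 2.3% × 1/12 = £4,404.5000
Total = £24,416.2500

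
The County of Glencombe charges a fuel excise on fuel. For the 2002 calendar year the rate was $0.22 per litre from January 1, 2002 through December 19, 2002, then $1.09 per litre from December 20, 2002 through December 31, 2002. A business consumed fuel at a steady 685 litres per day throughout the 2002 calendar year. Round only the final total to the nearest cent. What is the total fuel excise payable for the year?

January 1 – December 19, 2002: 353 days × 685 litres/day = 241,805 litres at $0.22/litre → $53197.10
December 20 – December 31, 2002: 12 days × 685 litres/day = 8,220 litres at $1.09/litre → $8959.80

$62156.90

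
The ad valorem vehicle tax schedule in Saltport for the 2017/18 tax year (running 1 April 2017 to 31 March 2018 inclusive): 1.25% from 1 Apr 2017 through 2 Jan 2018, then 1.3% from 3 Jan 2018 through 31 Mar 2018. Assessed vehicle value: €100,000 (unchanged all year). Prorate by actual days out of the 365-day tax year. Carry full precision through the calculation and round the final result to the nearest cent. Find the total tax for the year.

1 Apr 2017 – 2 Jan 2018: 277 days at 1.25% → €100,000 × 1.25% × 277/365 = €948.6301
3 Jan – 31 Mar 2018: 88 days at 1.3% → €100,000 × 1.3% × 88/365 = €313.4247
Total = €1,262.0548

€1,262.05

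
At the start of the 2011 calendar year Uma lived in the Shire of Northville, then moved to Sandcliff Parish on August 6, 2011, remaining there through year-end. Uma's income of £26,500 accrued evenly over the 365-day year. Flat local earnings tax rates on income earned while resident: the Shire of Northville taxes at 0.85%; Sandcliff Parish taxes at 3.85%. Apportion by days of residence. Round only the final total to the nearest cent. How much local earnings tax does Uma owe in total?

The Shire of Northville, January 1 – August 5, 2011: 217 days → £26,500 × 0.85% × 217/365 = £133.9158
Sandcliff Parish, August 6 – December 31, 2011: 148 days → £26,500 × 3.85% × 148/365 = £413.6904
Total = £547.6062

£547.61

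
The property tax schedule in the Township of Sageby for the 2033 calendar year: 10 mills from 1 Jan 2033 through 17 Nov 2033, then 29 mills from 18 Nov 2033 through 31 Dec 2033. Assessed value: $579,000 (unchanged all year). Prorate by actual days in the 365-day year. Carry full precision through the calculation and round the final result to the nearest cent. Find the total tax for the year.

1 Jan – 17 Nov 2033: 321 days at 10 mills → $579,000 × 1% × 321/365 = $5,092.0274
18 Nov – 31 Dec 2033: 44 days at 29 mills → $579,000 × 2.9% × 44/365 = $2,024.1205
Total = $7,116.1479

$7,116.15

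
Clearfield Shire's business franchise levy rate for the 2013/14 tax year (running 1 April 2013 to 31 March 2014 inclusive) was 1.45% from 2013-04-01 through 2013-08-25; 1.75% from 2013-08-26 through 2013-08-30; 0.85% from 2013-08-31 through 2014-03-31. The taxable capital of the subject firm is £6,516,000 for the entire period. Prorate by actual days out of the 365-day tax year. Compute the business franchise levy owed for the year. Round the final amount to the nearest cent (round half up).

£71,934.85

2013-04-01 to 2013-08-25: 147 days at 1.45% → £6,516,000 × 1.45% × 147/365 = £38,051.6548
2013-08-26 to 2013-08-30: 5 days at 1.75% → £6,516,000 × 1.75% × 5/365 = £1,562.0548
2013-08-31 to 2014-03-31: 213 days at 0.85% → £6,516,000 × 0.85% × 213/365 = £32,321.1452
Total = £71,934.8548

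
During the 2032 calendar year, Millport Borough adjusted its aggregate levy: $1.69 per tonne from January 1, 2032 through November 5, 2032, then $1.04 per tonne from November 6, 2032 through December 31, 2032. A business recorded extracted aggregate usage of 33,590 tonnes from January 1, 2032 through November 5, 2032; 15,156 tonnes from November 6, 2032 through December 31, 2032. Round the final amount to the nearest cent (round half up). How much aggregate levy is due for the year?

January 1 – November 5, 2032: 33,590 tonnes at $1.69/tonne → $56,767.10
November 6 – December 31, 2032: 15,156 tonnes at $1.04/tonne → $15,762.24

$72,529.34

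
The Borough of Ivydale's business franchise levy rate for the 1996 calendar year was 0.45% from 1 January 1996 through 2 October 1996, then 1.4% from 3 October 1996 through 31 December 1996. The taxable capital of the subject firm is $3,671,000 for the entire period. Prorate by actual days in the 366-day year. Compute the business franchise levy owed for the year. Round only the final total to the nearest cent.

$25,095.20

1 January – 2 October 1996: 276 days at 0.45% → $3,671,000 × 0.45% × 276/366 = $12,457.3279
3 October – 31 December 1996: 90 days at 1.4% → $3,671,000 × 1.4% × 90/366 = $12,637.8689
Total = $25,095.1967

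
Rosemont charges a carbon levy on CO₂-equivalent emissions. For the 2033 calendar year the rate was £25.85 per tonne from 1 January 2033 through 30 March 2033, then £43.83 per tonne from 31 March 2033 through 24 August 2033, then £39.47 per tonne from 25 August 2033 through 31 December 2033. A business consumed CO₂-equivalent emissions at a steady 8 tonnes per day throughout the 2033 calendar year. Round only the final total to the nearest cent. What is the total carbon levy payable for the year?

1 January – 30 March 2033: 89 days × 8 tonnes/day = 712 tonnes at £25.85/tonne → £18405.20
31 March – 24 August 2033: 147 days × 8 tonnes/day = 1,176 tonnes at £43.83/tonne → £51544.08
25 August – 31 December 2033: 129 days × 8 tonnes/day = 1,032 tonnes at £39.47/tonne → £40733.04

£110682.32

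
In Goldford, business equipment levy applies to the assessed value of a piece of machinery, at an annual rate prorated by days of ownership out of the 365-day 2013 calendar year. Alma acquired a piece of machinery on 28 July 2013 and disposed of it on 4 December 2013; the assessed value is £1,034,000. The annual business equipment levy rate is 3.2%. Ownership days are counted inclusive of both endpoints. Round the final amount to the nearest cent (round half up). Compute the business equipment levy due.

£11,784.77

Days held (28 July – 4 December 2013): 130 out of 365
Tax = £1,034,000 × 3.2% × 130/365 = £11,784.7671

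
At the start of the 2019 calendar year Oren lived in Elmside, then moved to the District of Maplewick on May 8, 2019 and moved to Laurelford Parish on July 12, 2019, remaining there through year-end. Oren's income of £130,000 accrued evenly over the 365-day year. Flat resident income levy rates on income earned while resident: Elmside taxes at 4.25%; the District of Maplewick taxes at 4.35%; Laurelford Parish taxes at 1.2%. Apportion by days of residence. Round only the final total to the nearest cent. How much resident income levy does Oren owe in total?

£3,668.85

Elmside, January 1 – May 7, 2019: 127 days → £130,000 × 4.25% × 127/365 = £1,922.3973
The District of Maplewick, May 8 – July 11, 2019: 65 days → £130,000 × 4.35% × 65/365 = £1,007.0548
Laurelford Parish, July 12 – December 31, 2019: 173 days → £130,000 × 1.2% × 173/365 = £739.3973
Total = £3,668.8493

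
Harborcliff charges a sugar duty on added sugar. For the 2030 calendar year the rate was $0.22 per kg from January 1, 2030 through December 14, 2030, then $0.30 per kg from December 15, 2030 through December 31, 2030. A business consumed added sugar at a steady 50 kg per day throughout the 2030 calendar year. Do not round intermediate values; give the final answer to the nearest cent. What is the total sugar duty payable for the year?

$4,083.00

January 1 – December 14, 2030: 348 days × 50 kg/day = 17,400 kg at $0.22/kg → $3,828.00
December 15 – December 31, 2030: 17 days × 50 kg/day = 850 kg at $0.30/kg → $255.00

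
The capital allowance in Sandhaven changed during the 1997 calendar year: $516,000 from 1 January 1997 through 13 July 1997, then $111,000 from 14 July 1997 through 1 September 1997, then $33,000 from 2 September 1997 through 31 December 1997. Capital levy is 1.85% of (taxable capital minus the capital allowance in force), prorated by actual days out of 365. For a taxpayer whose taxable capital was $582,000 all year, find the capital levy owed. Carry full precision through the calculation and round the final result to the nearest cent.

$5,209.55

1 January – 13 July 1997: 194 days, exemption $516,000 → ($582,000 − $516,000) × 1.85% × 194/365 = $648.9699
14 July – 1 September 1997: 50 days, exemption $111,000 → ($582,000 − $111,000) × 1.85% × 50/365 = $1,193.6301
2 September – 31 December 1997: 121 days, exemption $33,000 → ($582,000 − $33,000) × 1.85% × 121/365 = $3,366.9493
Total = $5,209.5493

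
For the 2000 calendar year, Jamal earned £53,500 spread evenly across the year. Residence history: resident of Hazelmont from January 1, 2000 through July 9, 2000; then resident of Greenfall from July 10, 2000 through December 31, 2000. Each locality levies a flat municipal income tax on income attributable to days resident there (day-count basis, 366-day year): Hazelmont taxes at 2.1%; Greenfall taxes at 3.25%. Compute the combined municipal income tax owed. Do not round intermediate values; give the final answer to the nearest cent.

£1,417.68

Hazelmont, January 1 – July 9, 2000: 191 days → £53,500 × 2.1% × 191/366 = £586.3074
Greenfall, July 10 – December 31, 2000: 175 days → £53,500 × 3.25% × 175/366 = £831.3695
Total = £1,417.6769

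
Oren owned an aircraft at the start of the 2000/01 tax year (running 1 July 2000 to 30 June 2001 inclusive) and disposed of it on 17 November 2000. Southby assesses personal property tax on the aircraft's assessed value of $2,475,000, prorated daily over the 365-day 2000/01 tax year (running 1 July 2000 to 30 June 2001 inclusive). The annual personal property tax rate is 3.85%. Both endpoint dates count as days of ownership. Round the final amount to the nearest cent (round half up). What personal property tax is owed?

Days held (1 July – 17 November 2000): 140 out of 365
Tax = $2,475,000 × 3.85% × 140/365 = $36,548.6301

$36,548.63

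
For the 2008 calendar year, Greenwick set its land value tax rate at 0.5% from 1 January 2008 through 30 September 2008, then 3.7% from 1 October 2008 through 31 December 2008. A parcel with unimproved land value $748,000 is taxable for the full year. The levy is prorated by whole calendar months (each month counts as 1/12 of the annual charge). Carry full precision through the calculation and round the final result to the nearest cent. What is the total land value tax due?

$9,724.00

1 January – 30 September 2008: 9 months at 0.5% → $748,000 × 0.5% × 9/12 = $2,805.0000
1 October – 31 December 2008: 3 months at 3.7% → $748,000 × 3.7% × 3/12 = $6,919.0000
Total = $9,724.0000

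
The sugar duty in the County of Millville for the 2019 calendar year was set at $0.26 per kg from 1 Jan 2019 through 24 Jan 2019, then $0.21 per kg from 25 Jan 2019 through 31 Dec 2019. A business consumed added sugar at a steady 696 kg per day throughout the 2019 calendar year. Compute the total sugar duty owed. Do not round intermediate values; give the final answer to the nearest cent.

$54183.60

1 Jan – 24 Jan 2019: 24 days × 696 kg/day = 16,704 kg at $0.26/kg → $4343.04
25 Jan – 31 Dec 2019: 341 days × 696 kg/day = 237,336 kg at $0.21/kg → $49840.56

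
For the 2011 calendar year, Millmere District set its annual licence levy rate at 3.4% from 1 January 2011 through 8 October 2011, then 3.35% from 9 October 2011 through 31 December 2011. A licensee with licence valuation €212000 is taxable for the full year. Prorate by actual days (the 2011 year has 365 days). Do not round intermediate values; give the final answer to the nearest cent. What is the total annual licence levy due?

1 January – 8 October 2011: 281 days at 3.4% → €212000 × 3.4% × 281/365 = €5549.1726
9 October – 31 December 2011: 84 days at 3.35% → €212000 × 3.35% × 84/365 = €1634.4329
Total = €7183.6055

€7183.61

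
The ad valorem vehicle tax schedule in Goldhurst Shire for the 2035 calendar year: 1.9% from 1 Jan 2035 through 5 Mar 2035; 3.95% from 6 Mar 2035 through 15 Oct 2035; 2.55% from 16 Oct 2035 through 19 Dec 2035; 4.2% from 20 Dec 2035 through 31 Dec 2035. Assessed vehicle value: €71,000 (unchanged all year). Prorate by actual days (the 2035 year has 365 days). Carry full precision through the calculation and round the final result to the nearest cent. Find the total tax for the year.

1 Jan – 5 Mar 2035: 64 days at 1.9% → €71,000 × 1.9% × 64/365 = €236.5370
6 Mar – 15 Oct 2035: 224 days at 3.95% → €71,000 × 3.95% × 224/365 = €1,721.1178
16 Oct – 19 Dec 2035: 65 days at 2.55% → €71,000 × 2.55% × 65/365 = €322.4178
20 Dec – 31 Dec 2035: 12 days at 4.2% → €71,000 × 4.2% × 12/365 = €98.0384
Total = €2,378.1110

€2,378.11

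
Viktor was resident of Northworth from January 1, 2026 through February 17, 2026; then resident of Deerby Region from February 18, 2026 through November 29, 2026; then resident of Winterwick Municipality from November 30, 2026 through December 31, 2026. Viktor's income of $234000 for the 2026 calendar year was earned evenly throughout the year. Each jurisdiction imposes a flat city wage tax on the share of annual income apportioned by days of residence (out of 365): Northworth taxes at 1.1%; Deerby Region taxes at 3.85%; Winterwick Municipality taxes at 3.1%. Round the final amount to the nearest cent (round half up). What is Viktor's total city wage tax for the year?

Northworth, January 1 – February 17, 2026: 48 days → $234000 × 1.1% × 48/365 = $338.4986
Deerby Region, February 18 – November 29, 2026: 285 days → $234000 × 3.85% × 285/365 = $7034.4247
Winterwick Municipality, November 30 – December 31, 2026: 32 days → $234000 × 3.1% × 32/365 = $635.9671
Total = $8008.8904

$8008.89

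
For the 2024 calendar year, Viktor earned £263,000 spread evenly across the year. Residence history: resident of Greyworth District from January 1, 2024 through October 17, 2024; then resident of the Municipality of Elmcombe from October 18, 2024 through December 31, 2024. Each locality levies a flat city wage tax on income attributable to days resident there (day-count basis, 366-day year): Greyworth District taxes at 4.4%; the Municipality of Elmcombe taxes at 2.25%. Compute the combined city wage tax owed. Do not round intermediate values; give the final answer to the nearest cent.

Greyworth District, January 1 – October 17, 2024: 291 days → £263,000 × 4.4% × 291/366 = £9,200.6885
The Municipality of Elmcombe, October 18 – December 31, 2024: 75 days → £263,000 × 2.25% × 75/366 = £1,212.6025
Total = £10,413.2910

£10,413.29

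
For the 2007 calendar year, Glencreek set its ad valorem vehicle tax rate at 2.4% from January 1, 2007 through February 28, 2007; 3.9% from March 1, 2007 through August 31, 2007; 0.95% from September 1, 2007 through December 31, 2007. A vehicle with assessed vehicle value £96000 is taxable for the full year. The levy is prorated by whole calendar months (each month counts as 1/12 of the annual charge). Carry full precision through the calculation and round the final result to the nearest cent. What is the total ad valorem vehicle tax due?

£2560.00

January 1 – February 28, 2007: 2 months at 2.4% → £96000 × 2.4% × 2/12 = £384.0000
March 1 – August 31, 2007: 6 months at 3.9% → £96000 × 3.9% × 6/12 = £1872.0000
September 1 – December 31, 2007: 4 months at 0.95% → £96000 × 0.95% × 4/12 = £304.0000
Total = £2560.0000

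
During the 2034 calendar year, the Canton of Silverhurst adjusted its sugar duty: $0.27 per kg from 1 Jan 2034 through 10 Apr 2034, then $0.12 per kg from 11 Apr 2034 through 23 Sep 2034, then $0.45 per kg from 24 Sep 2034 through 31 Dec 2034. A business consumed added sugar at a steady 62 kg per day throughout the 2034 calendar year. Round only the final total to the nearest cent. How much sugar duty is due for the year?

$5,671.14

1 Jan – 10 Apr 2034: 100 days × 62 kg/day = 6,200 kg at $0.27/kg → $1,674.00
11 Apr – 23 Sep 2034: 166 days × 62 kg/day = 10,292 kg at $0.12/kg → $1,235.04
24 Sep – 31 Dec 2034: 99 days × 62 kg/day = 6,138 kg at $0.45/kg → $2,762.10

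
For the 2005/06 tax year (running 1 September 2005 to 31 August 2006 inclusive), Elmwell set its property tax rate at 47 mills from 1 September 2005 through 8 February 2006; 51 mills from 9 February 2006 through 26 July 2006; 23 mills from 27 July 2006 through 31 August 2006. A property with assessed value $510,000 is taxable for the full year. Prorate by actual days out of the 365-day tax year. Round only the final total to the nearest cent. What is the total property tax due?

$23,701.73

1 September 2005 – 8 February 2006: 161 days at 47 mills → $510,000 × 4.7% × 161/365 = $10,573.0685
9 February – 26 July 2006: 168 days at 51 mills → $510,000 × 5.1% × 168/365 = $11,971.7260
27 July – 31 August 2006: 36 days at 23 mills → $510,000 × 2.3% × 36/365 = $1,156.9315
Total = $23,701.7260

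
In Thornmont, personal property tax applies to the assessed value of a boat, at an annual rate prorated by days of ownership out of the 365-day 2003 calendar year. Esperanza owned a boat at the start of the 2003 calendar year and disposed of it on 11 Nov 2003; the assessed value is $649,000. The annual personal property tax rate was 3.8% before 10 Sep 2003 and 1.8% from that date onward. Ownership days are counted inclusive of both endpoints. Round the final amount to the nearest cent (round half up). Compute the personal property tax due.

$19,043.26

1 Jan – 9 Sep 2003: 252 days at 3.8% → $649,000 × 3.8% × 252/365 = $17,026.9151
10 Sep – 11 Nov 2003: 63 days at 1.8% → $649,000 × 1.8% × 63/365 = $2,016.3452
Total = $19,043.2603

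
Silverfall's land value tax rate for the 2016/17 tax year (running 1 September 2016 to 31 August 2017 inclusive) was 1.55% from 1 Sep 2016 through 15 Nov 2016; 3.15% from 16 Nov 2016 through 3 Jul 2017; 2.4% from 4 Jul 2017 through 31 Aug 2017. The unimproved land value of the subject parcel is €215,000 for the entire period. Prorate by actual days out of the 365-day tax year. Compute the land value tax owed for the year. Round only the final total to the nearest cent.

1 Sep – 15 Nov 2016: 76 days at 1.55% → €215,000 × 1.55% × 76/365 = €693.8904
16 Nov 2016 – 3 Jul 2017: 230 days at 3.15% → €215,000 × 3.15% × 230/365 = €4,267.6027
4 Jul – 31 Aug 2017: 59 days at 2.4% → €215,000 × 2.4% × 59/365 = €834.0822
Total = €5,795.5753

€5,795.58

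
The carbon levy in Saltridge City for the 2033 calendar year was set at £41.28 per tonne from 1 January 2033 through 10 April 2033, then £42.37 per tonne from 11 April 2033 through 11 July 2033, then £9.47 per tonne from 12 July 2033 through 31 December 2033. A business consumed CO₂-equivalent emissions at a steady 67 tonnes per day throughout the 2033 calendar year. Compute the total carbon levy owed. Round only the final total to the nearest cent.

1 January – 10 April 2033: 100 days × 67 tonnes/day = 6,700 tonnes at £41.28/tonne → £276,576.00
11 April – 11 July 2033: 92 days × 67 tonnes/day = 6,164 tonnes at £42.37/tonne → £261,168.68
12 July – 31 December 2033: 173 days × 67 tonnes/day = 11,591 tonnes at £9.47/tonne → £109,766.77

£647,511.45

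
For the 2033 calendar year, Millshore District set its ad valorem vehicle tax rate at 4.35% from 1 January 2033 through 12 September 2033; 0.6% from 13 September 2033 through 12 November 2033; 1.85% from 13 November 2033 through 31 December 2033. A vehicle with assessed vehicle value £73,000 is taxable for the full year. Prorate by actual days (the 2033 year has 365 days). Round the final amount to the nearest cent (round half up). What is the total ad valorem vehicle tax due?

1 January – 12 September 2033: 255 days at 4.35% → £73,000 × 4.35% × 255/365 = £2,218.5000
13 September – 12 November 2033: 61 days at 0.6% → £73,000 × 0.6% × 61/365 = £73.2000
13 November – 31 December 2033: 49 days at 1.85% → £73,000 × 1.85% × 49/365 = £181.3000
Total = £2,473.0000

£2,473.00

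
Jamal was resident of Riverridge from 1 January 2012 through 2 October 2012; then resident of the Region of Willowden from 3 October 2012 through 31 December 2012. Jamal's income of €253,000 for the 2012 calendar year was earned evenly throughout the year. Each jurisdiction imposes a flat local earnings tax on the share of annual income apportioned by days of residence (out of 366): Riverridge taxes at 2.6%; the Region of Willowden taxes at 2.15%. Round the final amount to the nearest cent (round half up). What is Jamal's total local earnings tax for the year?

Riverridge, 1 January – 2 October 2012: 276 days → €253,000 × 2.6% × 276/366 = €4,960.4590
The Region of Willowden, 3 October – 31 December 2012: 90 days → €253,000 × 2.15% × 90/366 = €1,337.5820
Total = €6,298.0410

€6,298.04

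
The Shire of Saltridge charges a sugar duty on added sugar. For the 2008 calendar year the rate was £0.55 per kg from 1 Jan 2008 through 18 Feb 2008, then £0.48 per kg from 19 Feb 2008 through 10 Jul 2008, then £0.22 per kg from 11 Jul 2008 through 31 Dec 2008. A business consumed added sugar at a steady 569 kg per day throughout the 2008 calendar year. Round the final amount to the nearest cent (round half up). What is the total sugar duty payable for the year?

£76,172.03

1 Jan – 18 Feb 2008: 49 days × 569 kg/day = 27,881 kg at £0.55/kg → £15,334.55
19 Feb – 10 Jul 2008: 143 days × 569 kg/day = 81,367 kg at £0.48/kg → £39,056.16
11 Jul – 31 Dec 2008: 174 days × 569 kg/day = 99,006 kg at £0.22/kg → £21,781.32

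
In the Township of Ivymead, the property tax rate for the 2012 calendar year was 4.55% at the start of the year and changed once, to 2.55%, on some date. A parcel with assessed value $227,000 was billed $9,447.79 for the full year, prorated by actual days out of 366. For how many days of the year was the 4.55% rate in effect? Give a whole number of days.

295 days

Let d = days at the first rate; then 366 − d days at the second rate.
$227,000 × [4.55%·d + 2.55%·(366−d)] / 366 = $9,447.79
Solving gives d = 295, so the new rate took effect on October 22, 2012.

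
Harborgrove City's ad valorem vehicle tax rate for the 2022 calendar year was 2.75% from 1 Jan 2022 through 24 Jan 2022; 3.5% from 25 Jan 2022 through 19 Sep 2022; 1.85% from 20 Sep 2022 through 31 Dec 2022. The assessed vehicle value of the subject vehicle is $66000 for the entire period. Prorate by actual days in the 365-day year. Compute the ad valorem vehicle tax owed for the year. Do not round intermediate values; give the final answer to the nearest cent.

$1970.15

1 Jan – 24 Jan 2022: 24 days at 2.75% → $66000 × 2.75% × 24/365 = $119.3425
25 Jan – 19 Sep 2022: 238 days at 3.5% → $66000 × 3.5% × 238/365 = $1506.2466
20 Sep – 31 Dec 2022: 103 days at 1.85% → $66000 × 1.85% × 103/365 = $344.5562
Total = $1970.1452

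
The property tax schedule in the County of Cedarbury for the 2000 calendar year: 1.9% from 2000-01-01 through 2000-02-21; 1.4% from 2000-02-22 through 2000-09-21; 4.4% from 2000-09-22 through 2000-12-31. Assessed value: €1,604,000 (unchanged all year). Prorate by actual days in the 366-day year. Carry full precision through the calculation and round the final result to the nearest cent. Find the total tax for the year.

€36,874.47

2000-01-01 to 2000-02-21: 52 days at 1.9% → €1,604,000 × 1.9% × 52/366 = €4,329.9235
2000-02-22 to 2000-09-21: 213 days at 1.4% → €1,604,000 × 1.4% × 213/366 = €13,068.6557
2000-09-22 to 2000-12-31: 101 days at 4.4% → €1,604,000 × 4.4% × 101/366 = €19,475.8907
Total = €36,874.4699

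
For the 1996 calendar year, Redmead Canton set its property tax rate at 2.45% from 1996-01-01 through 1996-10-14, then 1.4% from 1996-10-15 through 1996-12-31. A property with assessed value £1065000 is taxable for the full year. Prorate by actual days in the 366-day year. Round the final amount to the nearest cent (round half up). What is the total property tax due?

£23709.34

1996-01-01 to 1996-10-14: 288 days at 2.45% → £1065000 × 2.45% × 288/366 = £20531.8033
1996-10-15 to 1996-12-31: 78 days at 1.4% → £1065000 × 1.4% × 78/366 = £3177.5410
Total = £23709.3443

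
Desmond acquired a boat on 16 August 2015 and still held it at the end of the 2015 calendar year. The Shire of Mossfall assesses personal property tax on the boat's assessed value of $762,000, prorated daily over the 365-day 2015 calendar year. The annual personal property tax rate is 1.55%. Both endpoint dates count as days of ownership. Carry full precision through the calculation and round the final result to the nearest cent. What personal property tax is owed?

Days held (16 August – 31 December 2015): 138 out of 365
Tax = $762,000 × 1.55% × 138/365 = $4,465.5288

$4,465.53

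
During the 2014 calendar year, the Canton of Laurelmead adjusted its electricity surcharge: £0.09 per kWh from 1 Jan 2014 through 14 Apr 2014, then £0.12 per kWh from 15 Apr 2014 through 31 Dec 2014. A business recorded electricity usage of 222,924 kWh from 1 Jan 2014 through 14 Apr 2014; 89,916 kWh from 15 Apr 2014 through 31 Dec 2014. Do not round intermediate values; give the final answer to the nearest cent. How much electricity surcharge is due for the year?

1 Jan – 14 Apr 2014: 222,924 kWh at £0.09/kWh → £20063.16
15 Apr – 31 Dec 2014: 89,916 kWh at £0.12/kWh → £10789.92

£30853.08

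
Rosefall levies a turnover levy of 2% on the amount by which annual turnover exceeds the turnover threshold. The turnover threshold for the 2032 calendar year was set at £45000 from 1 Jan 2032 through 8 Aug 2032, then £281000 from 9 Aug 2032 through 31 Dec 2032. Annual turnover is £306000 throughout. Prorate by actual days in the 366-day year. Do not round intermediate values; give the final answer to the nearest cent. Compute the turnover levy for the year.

£3350.05

1 Jan – 8 Aug 2032: 221 days, exemption £45000 → (£306000 − £45000) × 2% × 221/366 = £3151.9672
9 Aug – 31 Dec 2032: 145 days, exemption £281000 → (£306000 − £281000) × 2% × 145/366 = £198.0874
Total = £3350.0546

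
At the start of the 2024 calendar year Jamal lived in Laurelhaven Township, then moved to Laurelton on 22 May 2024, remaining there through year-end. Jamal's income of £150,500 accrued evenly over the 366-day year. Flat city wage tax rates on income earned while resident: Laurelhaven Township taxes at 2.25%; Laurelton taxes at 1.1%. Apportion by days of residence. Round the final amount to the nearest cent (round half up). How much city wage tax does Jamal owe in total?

£2,326.99

Laurelhaven Township, 1 January – 21 May 2024: 142 days → £150,500 × 2.25% × 142/366 = £1,313.7910
Laurelton, 22 May – 31 December 2024: 224 days → £150,500 × 1.1% × 224/366 = £1,013.2022
Total = £2,326.9932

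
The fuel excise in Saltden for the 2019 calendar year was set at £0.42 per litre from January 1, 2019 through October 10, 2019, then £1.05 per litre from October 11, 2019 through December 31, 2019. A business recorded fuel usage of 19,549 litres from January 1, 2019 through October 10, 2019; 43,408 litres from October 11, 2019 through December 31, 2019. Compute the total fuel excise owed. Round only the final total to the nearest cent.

£53,788.98

January 1 – October 10, 2019: 19,549 litres at £0.42/litre → £8,210.58
October 11 – December 31, 2019: 43,408 litres at £1.05/litre → £45,578.40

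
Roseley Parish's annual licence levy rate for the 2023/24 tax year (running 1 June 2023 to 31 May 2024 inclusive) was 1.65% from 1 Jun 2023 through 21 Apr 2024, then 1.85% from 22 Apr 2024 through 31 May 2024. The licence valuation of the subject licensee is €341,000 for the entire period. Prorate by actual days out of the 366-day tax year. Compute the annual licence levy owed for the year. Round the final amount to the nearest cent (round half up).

1 Jun 2023 – 21 Apr 2024: 326 days at 1.65% → €341,000 × 1.65% × 326/366 = €5,011.5820
22 Apr – 31 May 2024: 40 days at 1.85% → €341,000 × 1.85% × 40/366 = €689.4536
Total = €5,701.0355

€5,701.04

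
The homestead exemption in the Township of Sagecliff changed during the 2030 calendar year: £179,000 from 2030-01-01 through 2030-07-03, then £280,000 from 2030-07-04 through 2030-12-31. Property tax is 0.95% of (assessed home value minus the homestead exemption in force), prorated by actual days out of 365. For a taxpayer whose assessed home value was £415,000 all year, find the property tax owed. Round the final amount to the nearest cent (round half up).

2030-01-01 to 2030-07-03: 184 days, exemption £179,000 → (£415,000 − £179,000) × 0.95% × 184/365 = £1,130.2137
2030-07-04 to 2030-12-31: 181 days, exemption £280,000 → (£415,000 − £280,000) × 0.95% × 181/365 = £635.9795
Total = £1,766.1932

£1,766.19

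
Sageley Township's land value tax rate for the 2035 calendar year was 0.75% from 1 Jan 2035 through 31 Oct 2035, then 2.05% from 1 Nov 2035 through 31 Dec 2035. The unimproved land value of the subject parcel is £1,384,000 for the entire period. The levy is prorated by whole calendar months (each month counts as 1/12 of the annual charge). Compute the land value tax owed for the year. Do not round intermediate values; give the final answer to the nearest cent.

1 Jan – 31 Oct 2035: 10 months at 0.75% → £1,384,000 × 0.75% × 10/12 = £8,650.0000
1 Nov – 31 Dec 2035: 2 months at 2.05% → £1,384,000 × 2.05% × 2/12 = £4,728.6667
Total = £13,378.6667

£13,378.67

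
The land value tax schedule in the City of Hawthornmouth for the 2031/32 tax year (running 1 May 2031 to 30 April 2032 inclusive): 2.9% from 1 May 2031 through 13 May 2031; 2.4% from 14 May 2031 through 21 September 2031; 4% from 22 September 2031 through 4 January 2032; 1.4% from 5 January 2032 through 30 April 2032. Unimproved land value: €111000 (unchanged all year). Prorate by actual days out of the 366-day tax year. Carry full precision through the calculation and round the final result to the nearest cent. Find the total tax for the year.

1 May – 13 May 2031: 13 days at 2.9% → €111000 × 2.9% × 13/366 = €114.3361
14 May – 21 September 2031: 131 days at 2.4% → €111000 × 2.4% × 131/366 = €953.5082
22 September 2031 – 4 January 2032: 105 days at 4% → €111000 × 4% × 105/366 = €1273.7705
5 January – 30 April 2032: 117 days at 1.4% → €111000 × 1.4% × 117/366 = €496.7705
Total = €2838.3852

€2838.39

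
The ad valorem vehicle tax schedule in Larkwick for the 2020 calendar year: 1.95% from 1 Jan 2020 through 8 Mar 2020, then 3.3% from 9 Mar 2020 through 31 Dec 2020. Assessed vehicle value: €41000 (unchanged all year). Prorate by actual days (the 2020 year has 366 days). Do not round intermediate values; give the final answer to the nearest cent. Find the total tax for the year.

€1250.16

1 Jan – 8 Mar 2020: 68 days at 1.95% → €41000 × 1.95% × 68/366 = €148.5410
9 Mar – 31 Dec 2020: 298 days at 3.3% → €41000 × 3.3% × 298/366 = €1101.6230
Total = €1250.1639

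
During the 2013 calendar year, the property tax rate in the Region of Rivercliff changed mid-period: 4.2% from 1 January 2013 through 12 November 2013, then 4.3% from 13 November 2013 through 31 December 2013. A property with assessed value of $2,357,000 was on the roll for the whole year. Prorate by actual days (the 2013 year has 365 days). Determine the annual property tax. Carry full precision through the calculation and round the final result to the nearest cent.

$99,310.42

1 January – 12 November 2013: 316 days at 4.2% → $2,357,000 × 4.2% × 316/365 = $85,704.3945
13 November – 31 December 2013: 49 days at 4.3% → $2,357,000 × 4.3% × 49/365 = $13,606.0247
Total = $99,310.4192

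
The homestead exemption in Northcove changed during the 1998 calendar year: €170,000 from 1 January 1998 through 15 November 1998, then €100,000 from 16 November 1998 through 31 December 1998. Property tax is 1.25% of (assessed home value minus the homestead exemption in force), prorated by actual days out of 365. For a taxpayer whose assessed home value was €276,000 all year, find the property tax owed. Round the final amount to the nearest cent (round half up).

1 January – 15 November 1998: 319 days, exemption €170,000 → (€276,000 − €170,000) × 1.25% × 319/365 = €1,158.0137
16 November – 31 December 1998: 46 days, exemption €100,000 → (€276,000 − €100,000) × 1.25% × 46/365 = €277.2603
Total = €1,435.2740

€1,435.27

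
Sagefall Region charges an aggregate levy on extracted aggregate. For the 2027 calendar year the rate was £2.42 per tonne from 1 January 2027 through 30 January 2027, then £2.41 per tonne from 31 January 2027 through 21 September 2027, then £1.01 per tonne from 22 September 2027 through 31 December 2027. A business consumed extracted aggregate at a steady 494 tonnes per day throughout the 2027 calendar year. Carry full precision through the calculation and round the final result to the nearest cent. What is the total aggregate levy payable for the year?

1 January – 30 January 2027: 30 days × 494 tonnes/day = 14,820 tonnes at £2.42/tonne → £35,864.40
31 January – 21 September 2027: 234 days × 494 tonnes/day = 115,596 tonnes at £2.41/tonne → £278,586.36
22 September – 31 December 2027: 101 days × 494 tonnes/day = 49,894 tonnes at £1.01/tonne → £50,392.94

£364,843.70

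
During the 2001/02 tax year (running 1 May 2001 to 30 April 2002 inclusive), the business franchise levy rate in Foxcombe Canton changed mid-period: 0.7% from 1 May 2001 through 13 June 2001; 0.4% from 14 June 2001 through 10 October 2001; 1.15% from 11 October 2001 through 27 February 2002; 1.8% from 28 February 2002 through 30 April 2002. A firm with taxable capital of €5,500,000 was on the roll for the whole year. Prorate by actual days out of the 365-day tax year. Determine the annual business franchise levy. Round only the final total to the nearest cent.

1 May – 13 June 2001: 44 days at 0.7% → €5,500,000 × 0.7% × 44/365 = €4,641.0959
14 June – 10 October 2001: 119 days at 0.4% → €5,500,000 × 0.4% × 119/365 = €7,172.6027
11 October 2001 – 27 February 2002: 140 days at 1.15% → €5,500,000 × 1.15% × 140/365 = €24,260.2740
28 February – 30 April 2002: 62 days at 1.8% → €5,500,000 × 1.8% × 62/365 = €16,816.4384
Total = €52,890.4110

€52,890.41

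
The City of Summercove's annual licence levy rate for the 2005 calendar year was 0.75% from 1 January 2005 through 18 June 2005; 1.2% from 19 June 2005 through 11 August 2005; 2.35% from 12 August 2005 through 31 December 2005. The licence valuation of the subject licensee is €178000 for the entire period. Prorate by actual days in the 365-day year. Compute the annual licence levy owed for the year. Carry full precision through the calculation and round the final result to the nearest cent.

1 January – 18 June 2005: 169 days at 0.75% → €178000 × 0.75% × 169/365 = €618.1233
19 June – 11 August 2005: 54 days at 1.2% → €178000 × 1.2% × 54/365 = €316.0110
12 August – 31 December 2005: 142 days at 2.35% → €178000 × 2.35% × 142/365 = €1627.3589
Total = €2561.4932

€2561.49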